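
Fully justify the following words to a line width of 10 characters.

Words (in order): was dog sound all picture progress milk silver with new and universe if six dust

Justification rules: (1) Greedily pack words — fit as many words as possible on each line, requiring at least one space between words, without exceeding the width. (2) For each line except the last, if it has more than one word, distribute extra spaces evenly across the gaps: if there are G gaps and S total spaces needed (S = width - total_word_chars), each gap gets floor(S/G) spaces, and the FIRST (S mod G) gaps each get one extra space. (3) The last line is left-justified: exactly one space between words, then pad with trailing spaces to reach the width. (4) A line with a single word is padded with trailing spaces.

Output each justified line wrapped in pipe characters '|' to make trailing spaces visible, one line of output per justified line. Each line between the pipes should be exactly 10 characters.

Answer: |was    dog|
|sound  all|
|picture   |
|progress  |
|milk      |
|silver    |
|with   new|
|and       |
|universe  |
|if     six|
|dust      |

Derivation:
Line 1: ['was', 'dog'] (min_width=7, slack=3)
Line 2: ['sound', 'all'] (min_width=9, slack=1)
Line 3: ['picture'] (min_width=7, slack=3)
Line 4: ['progress'] (min_width=8, slack=2)
Line 5: ['milk'] (min_width=4, slack=6)
Line 6: ['silver'] (min_width=6, slack=4)
Line 7: ['with', 'new'] (min_width=8, slack=2)
Line 8: ['and'] (min_width=3, slack=7)
Line 9: ['universe'] (min_width=8, slack=2)
Line 10: ['if', 'six'] (min_width=6, slack=4)
Line 11: ['dust'] (min_width=4, slack=6)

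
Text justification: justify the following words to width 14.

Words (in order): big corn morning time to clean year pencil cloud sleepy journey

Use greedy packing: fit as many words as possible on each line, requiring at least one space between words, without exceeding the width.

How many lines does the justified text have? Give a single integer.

Line 1: ['big', 'corn'] (min_width=8, slack=6)
Line 2: ['morning', 'time'] (min_width=12, slack=2)
Line 3: ['to', 'clean', 'year'] (min_width=13, slack=1)
Line 4: ['pencil', 'cloud'] (min_width=12, slack=2)
Line 5: ['sleepy', 'journey'] (min_width=14, slack=0)
Total lines: 5

Answer: 5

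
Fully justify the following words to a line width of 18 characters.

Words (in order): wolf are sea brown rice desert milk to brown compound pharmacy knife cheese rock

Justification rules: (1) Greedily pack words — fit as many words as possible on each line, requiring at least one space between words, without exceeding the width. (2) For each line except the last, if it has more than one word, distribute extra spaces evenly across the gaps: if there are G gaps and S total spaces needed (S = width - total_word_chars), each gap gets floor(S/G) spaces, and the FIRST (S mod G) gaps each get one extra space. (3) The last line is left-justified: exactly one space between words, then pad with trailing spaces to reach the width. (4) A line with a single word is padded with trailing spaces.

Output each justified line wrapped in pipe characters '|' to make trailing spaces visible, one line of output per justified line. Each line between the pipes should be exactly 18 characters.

Line 1: ['wolf', 'are', 'sea', 'brown'] (min_width=18, slack=0)
Line 2: ['rice', 'desert', 'milk'] (min_width=16, slack=2)
Line 3: ['to', 'brown', 'compound'] (min_width=17, slack=1)
Line 4: ['pharmacy', 'knife'] (min_width=14, slack=4)
Line 5: ['cheese', 'rock'] (min_width=11, slack=7)

Answer: |wolf are sea brown|
|rice  desert  milk|
|to  brown compound|
|pharmacy     knife|
|cheese rock       |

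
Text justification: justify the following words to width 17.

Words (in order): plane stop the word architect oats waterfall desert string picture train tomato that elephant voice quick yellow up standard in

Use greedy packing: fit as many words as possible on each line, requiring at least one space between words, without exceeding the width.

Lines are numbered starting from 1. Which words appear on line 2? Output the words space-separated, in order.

Answer: word architect

Derivation:
Line 1: ['plane', 'stop', 'the'] (min_width=14, slack=3)
Line 2: ['word', 'architect'] (min_width=14, slack=3)
Line 3: ['oats', 'waterfall'] (min_width=14, slack=3)
Line 4: ['desert', 'string'] (min_width=13, slack=4)
Line 5: ['picture', 'train'] (min_width=13, slack=4)
Line 6: ['tomato', 'that'] (min_width=11, slack=6)
Line 7: ['elephant', 'voice'] (min_width=14, slack=3)
Line 8: ['quick', 'yellow', 'up'] (min_width=15, slack=2)
Line 9: ['standard', 'in'] (min_width=11, slack=6)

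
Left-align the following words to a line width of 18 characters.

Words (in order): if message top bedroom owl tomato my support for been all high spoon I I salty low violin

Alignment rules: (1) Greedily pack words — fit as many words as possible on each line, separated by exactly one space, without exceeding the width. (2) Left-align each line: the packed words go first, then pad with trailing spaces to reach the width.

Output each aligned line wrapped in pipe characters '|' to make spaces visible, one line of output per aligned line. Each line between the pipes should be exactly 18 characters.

Answer: |if message top    |
|bedroom owl tomato|
|my support for    |
|been all high     |
|spoon I I salty   |
|low violin        |

Derivation:
Line 1: ['if', 'message', 'top'] (min_width=14, slack=4)
Line 2: ['bedroom', 'owl', 'tomato'] (min_width=18, slack=0)
Line 3: ['my', 'support', 'for'] (min_width=14, slack=4)
Line 4: ['been', 'all', 'high'] (min_width=13, slack=5)
Line 5: ['spoon', 'I', 'I', 'salty'] (min_width=15, slack=3)
Line 6: ['low', 'violin'] (min_width=10, slack=8)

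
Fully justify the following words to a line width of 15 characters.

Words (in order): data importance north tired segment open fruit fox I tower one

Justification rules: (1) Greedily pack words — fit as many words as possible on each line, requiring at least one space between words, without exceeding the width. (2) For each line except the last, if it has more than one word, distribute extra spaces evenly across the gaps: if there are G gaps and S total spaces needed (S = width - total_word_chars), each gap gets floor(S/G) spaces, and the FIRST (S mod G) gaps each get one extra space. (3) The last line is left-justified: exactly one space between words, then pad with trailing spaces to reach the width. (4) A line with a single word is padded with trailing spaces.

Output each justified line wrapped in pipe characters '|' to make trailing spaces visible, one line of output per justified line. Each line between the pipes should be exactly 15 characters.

Line 1: ['data', 'importance'] (min_width=15, slack=0)
Line 2: ['north', 'tired'] (min_width=11, slack=4)
Line 3: ['segment', 'open'] (min_width=12, slack=3)
Line 4: ['fruit', 'fox', 'I'] (min_width=11, slack=4)
Line 5: ['tower', 'one'] (min_width=9, slack=6)

Answer: |data importance|
|north     tired|
|segment    open|
|fruit   fox   I|
|tower one      |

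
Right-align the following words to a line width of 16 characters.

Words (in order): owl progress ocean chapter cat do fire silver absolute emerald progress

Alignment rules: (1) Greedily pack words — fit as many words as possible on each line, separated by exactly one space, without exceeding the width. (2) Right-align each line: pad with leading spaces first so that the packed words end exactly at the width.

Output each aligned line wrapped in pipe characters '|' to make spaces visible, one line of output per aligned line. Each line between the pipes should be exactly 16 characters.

Answer: |    owl progress|
|   ocean chapter|
|     cat do fire|
| silver absolute|
|emerald progress|

Derivation:
Line 1: ['owl', 'progress'] (min_width=12, slack=4)
Line 2: ['ocean', 'chapter'] (min_width=13, slack=3)
Line 3: ['cat', 'do', 'fire'] (min_width=11, slack=5)
Line 4: ['silver', 'absolute'] (min_width=15, slack=1)
Line 5: ['emerald', 'progress'] (min_width=16, slack=0)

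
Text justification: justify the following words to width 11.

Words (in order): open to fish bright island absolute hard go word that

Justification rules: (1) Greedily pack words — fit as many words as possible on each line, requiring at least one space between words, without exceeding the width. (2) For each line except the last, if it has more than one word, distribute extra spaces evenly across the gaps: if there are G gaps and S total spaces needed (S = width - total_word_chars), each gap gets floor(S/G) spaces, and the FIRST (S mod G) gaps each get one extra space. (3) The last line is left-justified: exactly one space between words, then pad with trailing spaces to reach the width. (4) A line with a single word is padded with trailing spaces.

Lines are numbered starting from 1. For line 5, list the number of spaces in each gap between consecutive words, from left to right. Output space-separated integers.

Answer: 5

Derivation:
Line 1: ['open', 'to'] (min_width=7, slack=4)
Line 2: ['fish', 'bright'] (min_width=11, slack=0)
Line 3: ['island'] (min_width=6, slack=5)
Line 4: ['absolute'] (min_width=8, slack=3)
Line 5: ['hard', 'go'] (min_width=7, slack=4)
Line 6: ['word', 'that'] (min_width=9, slack=2)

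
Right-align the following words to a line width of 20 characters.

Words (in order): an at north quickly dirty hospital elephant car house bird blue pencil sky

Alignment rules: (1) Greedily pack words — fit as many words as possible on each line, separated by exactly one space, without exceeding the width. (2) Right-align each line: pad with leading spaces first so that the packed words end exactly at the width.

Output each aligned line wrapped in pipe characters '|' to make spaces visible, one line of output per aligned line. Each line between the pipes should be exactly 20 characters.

Line 1: ['an', 'at', 'north', 'quickly'] (min_width=19, slack=1)
Line 2: ['dirty', 'hospital'] (min_width=14, slack=6)
Line 3: ['elephant', 'car', 'house'] (min_width=18, slack=2)
Line 4: ['bird', 'blue', 'pencil', 'sky'] (min_width=20, slack=0)

Answer: | an at north quickly|
|      dirty hospital|
|  elephant car house|
|bird blue pencil sky|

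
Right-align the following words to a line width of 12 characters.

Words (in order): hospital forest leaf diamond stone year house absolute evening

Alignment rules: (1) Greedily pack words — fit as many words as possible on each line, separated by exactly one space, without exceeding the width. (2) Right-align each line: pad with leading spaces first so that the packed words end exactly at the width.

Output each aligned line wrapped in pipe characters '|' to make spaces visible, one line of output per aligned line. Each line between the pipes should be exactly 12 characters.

Line 1: ['hospital'] (min_width=8, slack=4)
Line 2: ['forest', 'leaf'] (min_width=11, slack=1)
Line 3: ['diamond'] (min_width=7, slack=5)
Line 4: ['stone', 'year'] (min_width=10, slack=2)
Line 5: ['house'] (min_width=5, slack=7)
Line 6: ['absolute'] (min_width=8, slack=4)
Line 7: ['evening'] (min_width=7, slack=5)

Answer: |    hospital|
| forest leaf|
|     diamond|
|  stone year|
|       house|
|    absolute|
|     evening|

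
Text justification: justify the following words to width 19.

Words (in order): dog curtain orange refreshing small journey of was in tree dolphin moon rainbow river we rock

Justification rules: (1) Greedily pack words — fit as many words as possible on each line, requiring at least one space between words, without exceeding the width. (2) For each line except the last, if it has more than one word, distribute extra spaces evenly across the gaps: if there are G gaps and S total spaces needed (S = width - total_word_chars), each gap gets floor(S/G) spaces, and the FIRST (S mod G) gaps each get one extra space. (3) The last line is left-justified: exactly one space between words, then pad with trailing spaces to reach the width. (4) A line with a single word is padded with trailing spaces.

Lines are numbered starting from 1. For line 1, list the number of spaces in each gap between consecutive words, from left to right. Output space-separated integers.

Line 1: ['dog', 'curtain', 'orange'] (min_width=18, slack=1)
Line 2: ['refreshing', 'small'] (min_width=16, slack=3)
Line 3: ['journey', 'of', 'was', 'in'] (min_width=17, slack=2)
Line 4: ['tree', 'dolphin', 'moon'] (min_width=17, slack=2)
Line 5: ['rainbow', 'river', 'we'] (min_width=16, slack=3)
Line 6: ['rock'] (min_width=4, slack=15)

Answer: 2 1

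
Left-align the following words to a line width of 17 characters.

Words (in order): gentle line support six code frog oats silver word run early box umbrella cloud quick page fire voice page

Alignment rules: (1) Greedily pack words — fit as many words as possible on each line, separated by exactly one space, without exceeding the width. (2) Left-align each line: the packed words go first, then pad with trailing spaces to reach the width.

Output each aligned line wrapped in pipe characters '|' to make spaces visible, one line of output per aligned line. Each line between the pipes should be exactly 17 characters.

Answer: |gentle line      |
|support six code |
|frog oats silver |
|word run early   |
|box umbrella     |
|cloud quick page |
|fire voice page  |

Derivation:
Line 1: ['gentle', 'line'] (min_width=11, slack=6)
Line 2: ['support', 'six', 'code'] (min_width=16, slack=1)
Line 3: ['frog', 'oats', 'silver'] (min_width=16, slack=1)
Line 4: ['word', 'run', 'early'] (min_width=14, slack=3)
Line 5: ['box', 'umbrella'] (min_width=12, slack=5)
Line 6: ['cloud', 'quick', 'page'] (min_width=16, slack=1)
Line 7: ['fire', 'voice', 'page'] (min_width=15, slack=2)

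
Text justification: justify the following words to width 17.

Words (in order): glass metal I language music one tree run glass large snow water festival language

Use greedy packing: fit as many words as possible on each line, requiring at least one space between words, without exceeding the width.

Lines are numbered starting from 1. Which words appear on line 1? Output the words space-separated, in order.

Line 1: ['glass', 'metal', 'I'] (min_width=13, slack=4)
Line 2: ['language', 'music'] (min_width=14, slack=3)
Line 3: ['one', 'tree', 'run'] (min_width=12, slack=5)
Line 4: ['glass', 'large', 'snow'] (min_width=16, slack=1)
Line 5: ['water', 'festival'] (min_width=14, slack=3)
Line 6: ['language'] (min_width=8, slack=9)

Answer: glass metal I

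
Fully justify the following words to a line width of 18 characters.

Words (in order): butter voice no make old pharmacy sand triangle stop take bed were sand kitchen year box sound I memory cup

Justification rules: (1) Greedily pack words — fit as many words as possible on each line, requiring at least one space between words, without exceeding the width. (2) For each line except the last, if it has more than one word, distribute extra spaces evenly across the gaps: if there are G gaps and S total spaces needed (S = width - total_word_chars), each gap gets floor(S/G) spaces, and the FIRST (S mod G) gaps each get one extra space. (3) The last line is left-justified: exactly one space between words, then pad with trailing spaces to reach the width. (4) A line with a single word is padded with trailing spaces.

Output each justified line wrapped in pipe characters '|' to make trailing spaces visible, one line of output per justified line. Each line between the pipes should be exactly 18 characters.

Answer: |butter   voice  no|
|make  old pharmacy|
|sand triangle stop|
|take bed were sand|
|kitchen  year  box|
|sound I memory cup|

Derivation:
Line 1: ['butter', 'voice', 'no'] (min_width=15, slack=3)
Line 2: ['make', 'old', 'pharmacy'] (min_width=17, slack=1)
Line 3: ['sand', 'triangle', 'stop'] (min_width=18, slack=0)
Line 4: ['take', 'bed', 'were', 'sand'] (min_width=18, slack=0)
Line 5: ['kitchen', 'year', 'box'] (min_width=16, slack=2)
Line 6: ['sound', 'I', 'memory', 'cup'] (min_width=18, slack=0)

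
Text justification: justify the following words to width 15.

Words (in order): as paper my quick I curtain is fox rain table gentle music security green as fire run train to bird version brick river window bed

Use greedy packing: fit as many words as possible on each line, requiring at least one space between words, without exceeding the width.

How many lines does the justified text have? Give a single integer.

Answer: 10

Derivation:
Line 1: ['as', 'paper', 'my'] (min_width=11, slack=4)
Line 2: ['quick', 'I', 'curtain'] (min_width=15, slack=0)
Line 3: ['is', 'fox', 'rain'] (min_width=11, slack=4)
Line 4: ['table', 'gentle'] (min_width=12, slack=3)
Line 5: ['music', 'security'] (min_width=14, slack=1)
Line 6: ['green', 'as', 'fire'] (min_width=13, slack=2)
Line 7: ['run', 'train', 'to'] (min_width=12, slack=3)
Line 8: ['bird', 'version'] (min_width=12, slack=3)
Line 9: ['brick', 'river'] (min_width=11, slack=4)
Line 10: ['window', 'bed'] (min_width=10, slack=5)
Total lines: 10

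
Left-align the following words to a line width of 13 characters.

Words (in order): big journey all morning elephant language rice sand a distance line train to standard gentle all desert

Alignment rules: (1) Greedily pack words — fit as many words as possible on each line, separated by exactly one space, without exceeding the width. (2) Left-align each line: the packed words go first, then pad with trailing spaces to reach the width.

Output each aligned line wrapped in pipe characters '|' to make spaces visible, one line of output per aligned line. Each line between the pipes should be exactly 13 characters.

Line 1: ['big', 'journey'] (min_width=11, slack=2)
Line 2: ['all', 'morning'] (min_width=11, slack=2)
Line 3: ['elephant'] (min_width=8, slack=5)
Line 4: ['language', 'rice'] (min_width=13, slack=0)
Line 5: ['sand', 'a'] (min_width=6, slack=7)
Line 6: ['distance', 'line'] (min_width=13, slack=0)
Line 7: ['train', 'to'] (min_width=8, slack=5)
Line 8: ['standard'] (min_width=8, slack=5)
Line 9: ['gentle', 'all'] (min_width=10, slack=3)
Line 10: ['desert'] (min_width=6, slack=7)

Answer: |big journey  |
|all morning  |
|elephant     |
|language rice|
|sand a       |
|distance line|
|train to     |
|standard     |
|gentle all   |
|desert       |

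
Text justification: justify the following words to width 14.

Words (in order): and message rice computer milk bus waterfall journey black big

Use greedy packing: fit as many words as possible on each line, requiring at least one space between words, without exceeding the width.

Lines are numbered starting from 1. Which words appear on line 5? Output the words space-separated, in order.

Line 1: ['and', 'message'] (min_width=11, slack=3)
Line 2: ['rice', 'computer'] (min_width=13, slack=1)
Line 3: ['milk', 'bus'] (min_width=8, slack=6)
Line 4: ['waterfall'] (min_width=9, slack=5)
Line 5: ['journey', 'black'] (min_width=13, slack=1)
Line 6: ['big'] (min_width=3, slack=11)

Answer: journey black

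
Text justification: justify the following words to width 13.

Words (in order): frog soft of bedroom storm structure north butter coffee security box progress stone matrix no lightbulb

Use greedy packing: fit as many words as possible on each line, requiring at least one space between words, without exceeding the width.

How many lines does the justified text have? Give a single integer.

Line 1: ['frog', 'soft', 'of'] (min_width=12, slack=1)
Line 2: ['bedroom', 'storm'] (min_width=13, slack=0)
Line 3: ['structure'] (min_width=9, slack=4)
Line 4: ['north', 'butter'] (min_width=12, slack=1)
Line 5: ['coffee'] (min_width=6, slack=7)
Line 6: ['security', 'box'] (min_width=12, slack=1)
Line 7: ['progress'] (min_width=8, slack=5)
Line 8: ['stone', 'matrix'] (min_width=12, slack=1)
Line 9: ['no', 'lightbulb'] (min_width=12, slack=1)
Total lines: 9

Answer: 9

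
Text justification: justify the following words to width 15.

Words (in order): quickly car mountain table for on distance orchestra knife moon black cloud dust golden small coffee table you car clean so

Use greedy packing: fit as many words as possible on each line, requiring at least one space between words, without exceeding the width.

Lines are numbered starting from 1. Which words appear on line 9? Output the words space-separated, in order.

Answer: you car clean

Derivation:
Line 1: ['quickly', 'car'] (min_width=11, slack=4)
Line 2: ['mountain', 'table'] (min_width=14, slack=1)
Line 3: ['for', 'on', 'distance'] (min_width=15, slack=0)
Line 4: ['orchestra', 'knife'] (min_width=15, slack=0)
Line 5: ['moon', 'black'] (min_width=10, slack=5)
Line 6: ['cloud', 'dust'] (min_width=10, slack=5)
Line 7: ['golden', 'small'] (min_width=12, slack=3)
Line 8: ['coffee', 'table'] (min_width=12, slack=3)
Line 9: ['you', 'car', 'clean'] (min_width=13, slack=2)
Line 10: ['so'] (min_width=2, slack=13)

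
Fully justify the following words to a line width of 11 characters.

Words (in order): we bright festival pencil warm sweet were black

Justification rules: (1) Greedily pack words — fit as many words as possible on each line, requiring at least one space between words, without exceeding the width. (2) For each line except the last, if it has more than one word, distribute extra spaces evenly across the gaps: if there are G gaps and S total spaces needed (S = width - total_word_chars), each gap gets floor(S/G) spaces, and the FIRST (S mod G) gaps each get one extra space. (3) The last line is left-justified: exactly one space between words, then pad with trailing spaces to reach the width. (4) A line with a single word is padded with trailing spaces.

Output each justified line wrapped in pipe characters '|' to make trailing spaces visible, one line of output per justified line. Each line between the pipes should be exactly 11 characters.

Answer: |we   bright|
|festival   |
|pencil warm|
|sweet  were|
|black      |

Derivation:
Line 1: ['we', 'bright'] (min_width=9, slack=2)
Line 2: ['festival'] (min_width=8, slack=3)
Line 3: ['pencil', 'warm'] (min_width=11, slack=0)
Line 4: ['sweet', 'were'] (min_width=10, slack=1)
Line 5: ['black'] (min_width=5, slack=6)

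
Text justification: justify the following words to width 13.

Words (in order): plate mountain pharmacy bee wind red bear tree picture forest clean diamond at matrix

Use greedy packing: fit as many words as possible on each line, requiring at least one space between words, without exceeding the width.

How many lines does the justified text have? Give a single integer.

Line 1: ['plate'] (min_width=5, slack=8)
Line 2: ['mountain'] (min_width=8, slack=5)
Line 3: ['pharmacy', 'bee'] (min_width=12, slack=1)
Line 4: ['wind', 'red', 'bear'] (min_width=13, slack=0)
Line 5: ['tree', 'picture'] (min_width=12, slack=1)
Line 6: ['forest', 'clean'] (min_width=12, slack=1)
Line 7: ['diamond', 'at'] (min_width=10, slack=3)
Line 8: ['matrix'] (min_width=6, slack=7)
Total lines: 8

Answer: 8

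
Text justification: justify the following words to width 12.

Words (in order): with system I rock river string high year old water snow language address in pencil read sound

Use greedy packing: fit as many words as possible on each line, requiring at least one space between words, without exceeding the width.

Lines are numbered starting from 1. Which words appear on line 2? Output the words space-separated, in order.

Answer: I rock river

Derivation:
Line 1: ['with', 'system'] (min_width=11, slack=1)
Line 2: ['I', 'rock', 'river'] (min_width=12, slack=0)
Line 3: ['string', 'high'] (min_width=11, slack=1)
Line 4: ['year', 'old'] (min_width=8, slack=4)
Line 5: ['water', 'snow'] (min_width=10, slack=2)
Line 6: ['language'] (min_width=8, slack=4)
Line 7: ['address', 'in'] (min_width=10, slack=2)
Line 8: ['pencil', 'read'] (min_width=11, slack=1)
Line 9: ['sound'] (min_width=5, slack=7)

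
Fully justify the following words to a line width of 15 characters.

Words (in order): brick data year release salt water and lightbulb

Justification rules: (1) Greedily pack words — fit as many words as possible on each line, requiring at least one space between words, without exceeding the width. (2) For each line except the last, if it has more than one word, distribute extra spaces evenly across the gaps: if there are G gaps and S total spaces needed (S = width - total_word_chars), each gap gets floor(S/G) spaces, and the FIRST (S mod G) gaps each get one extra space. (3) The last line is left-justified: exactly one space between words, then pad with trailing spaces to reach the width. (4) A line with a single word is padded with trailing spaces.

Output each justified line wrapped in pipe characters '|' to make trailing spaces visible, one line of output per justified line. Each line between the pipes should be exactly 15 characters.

Answer: |brick data year|
|release    salt|
|water       and|
|lightbulb      |

Derivation:
Line 1: ['brick', 'data', 'year'] (min_width=15, slack=0)
Line 2: ['release', 'salt'] (min_width=12, slack=3)
Line 3: ['water', 'and'] (min_width=9, slack=6)
Line 4: ['lightbulb'] (min_width=9, slack=6)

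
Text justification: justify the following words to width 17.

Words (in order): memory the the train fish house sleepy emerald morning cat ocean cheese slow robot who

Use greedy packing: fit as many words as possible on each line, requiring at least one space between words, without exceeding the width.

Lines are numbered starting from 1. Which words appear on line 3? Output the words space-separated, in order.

Line 1: ['memory', 'the', 'the'] (min_width=14, slack=3)
Line 2: ['train', 'fish', 'house'] (min_width=16, slack=1)
Line 3: ['sleepy', 'emerald'] (min_width=14, slack=3)
Line 4: ['morning', 'cat', 'ocean'] (min_width=17, slack=0)
Line 5: ['cheese', 'slow', 'robot'] (min_width=17, slack=0)
Line 6: ['who'] (min_width=3, slack=14)

Answer: sleepy emerald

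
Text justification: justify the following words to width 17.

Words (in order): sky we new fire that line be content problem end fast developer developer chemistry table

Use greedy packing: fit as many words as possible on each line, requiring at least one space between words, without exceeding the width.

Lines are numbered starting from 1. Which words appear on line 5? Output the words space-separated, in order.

Answer: developer

Derivation:
Line 1: ['sky', 'we', 'new', 'fire'] (min_width=15, slack=2)
Line 2: ['that', 'line', 'be'] (min_width=12, slack=5)
Line 3: ['content', 'problem'] (min_width=15, slack=2)
Line 4: ['end', 'fast'] (min_width=8, slack=9)
Line 5: ['developer'] (min_width=9, slack=8)
Line 6: ['developer'] (min_width=9, slack=8)
Line 7: ['chemistry', 'table'] (min_width=15, slack=2)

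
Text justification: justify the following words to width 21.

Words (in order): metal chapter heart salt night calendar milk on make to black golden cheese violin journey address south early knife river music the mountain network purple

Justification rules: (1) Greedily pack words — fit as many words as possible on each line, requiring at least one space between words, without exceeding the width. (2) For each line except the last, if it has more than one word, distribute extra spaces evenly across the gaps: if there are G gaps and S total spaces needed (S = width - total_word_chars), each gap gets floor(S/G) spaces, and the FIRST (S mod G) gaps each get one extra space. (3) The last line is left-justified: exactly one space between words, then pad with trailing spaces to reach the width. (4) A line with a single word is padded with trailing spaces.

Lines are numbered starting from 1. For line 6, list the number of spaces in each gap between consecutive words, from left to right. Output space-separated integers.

Answer: 3 3

Derivation:
Line 1: ['metal', 'chapter', 'heart'] (min_width=19, slack=2)
Line 2: ['salt', 'night', 'calendar'] (min_width=19, slack=2)
Line 3: ['milk', 'on', 'make', 'to', 'black'] (min_width=21, slack=0)
Line 4: ['golden', 'cheese', 'violin'] (min_width=20, slack=1)
Line 5: ['journey', 'address', 'south'] (min_width=21, slack=0)
Line 6: ['early', 'knife', 'river'] (min_width=17, slack=4)
Line 7: ['music', 'the', 'mountain'] (min_width=18, slack=3)
Line 8: ['network', 'purple'] (min_width=14, slack=7)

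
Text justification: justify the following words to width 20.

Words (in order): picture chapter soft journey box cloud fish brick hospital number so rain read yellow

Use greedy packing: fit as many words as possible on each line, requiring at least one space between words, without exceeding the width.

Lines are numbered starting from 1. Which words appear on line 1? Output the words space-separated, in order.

Answer: picture chapter soft

Derivation:
Line 1: ['picture', 'chapter', 'soft'] (min_width=20, slack=0)
Line 2: ['journey', 'box', 'cloud'] (min_width=17, slack=3)
Line 3: ['fish', 'brick', 'hospital'] (min_width=19, slack=1)
Line 4: ['number', 'so', 'rain', 'read'] (min_width=19, slack=1)
Line 5: ['yellow'] (min_width=6, slack=14)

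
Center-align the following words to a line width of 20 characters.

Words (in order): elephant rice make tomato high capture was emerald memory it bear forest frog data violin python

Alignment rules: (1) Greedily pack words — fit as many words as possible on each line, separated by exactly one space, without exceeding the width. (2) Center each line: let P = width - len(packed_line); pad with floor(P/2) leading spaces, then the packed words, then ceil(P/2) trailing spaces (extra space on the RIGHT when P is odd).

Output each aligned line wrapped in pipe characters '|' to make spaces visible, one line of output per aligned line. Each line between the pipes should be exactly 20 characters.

Answer: | elephant rice make |
|tomato high capture |
| was emerald memory |
|it bear forest frog |
| data violin python |

Derivation:
Line 1: ['elephant', 'rice', 'make'] (min_width=18, slack=2)
Line 2: ['tomato', 'high', 'capture'] (min_width=19, slack=1)
Line 3: ['was', 'emerald', 'memory'] (min_width=18, slack=2)
Line 4: ['it', 'bear', 'forest', 'frog'] (min_width=19, slack=1)
Line 5: ['data', 'violin', 'python'] (min_width=18, slack=2)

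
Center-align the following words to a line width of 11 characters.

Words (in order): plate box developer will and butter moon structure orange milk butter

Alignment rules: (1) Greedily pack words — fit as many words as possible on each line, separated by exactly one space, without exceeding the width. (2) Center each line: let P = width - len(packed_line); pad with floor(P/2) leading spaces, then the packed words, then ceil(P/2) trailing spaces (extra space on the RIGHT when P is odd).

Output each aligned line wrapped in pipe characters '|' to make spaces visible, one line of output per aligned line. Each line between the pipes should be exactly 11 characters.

Answer: | plate box |
| developer |
| will and  |
|butter moon|
| structure |
|orange milk|
|  butter   |

Derivation:
Line 1: ['plate', 'box'] (min_width=9, slack=2)
Line 2: ['developer'] (min_width=9, slack=2)
Line 3: ['will', 'and'] (min_width=8, slack=3)
Line 4: ['butter', 'moon'] (min_width=11, slack=0)
Line 5: ['structure'] (min_width=9, slack=2)
Line 6: ['orange', 'milk'] (min_width=11, slack=0)
Line 7: ['butter'] (min_width=6, slack=5)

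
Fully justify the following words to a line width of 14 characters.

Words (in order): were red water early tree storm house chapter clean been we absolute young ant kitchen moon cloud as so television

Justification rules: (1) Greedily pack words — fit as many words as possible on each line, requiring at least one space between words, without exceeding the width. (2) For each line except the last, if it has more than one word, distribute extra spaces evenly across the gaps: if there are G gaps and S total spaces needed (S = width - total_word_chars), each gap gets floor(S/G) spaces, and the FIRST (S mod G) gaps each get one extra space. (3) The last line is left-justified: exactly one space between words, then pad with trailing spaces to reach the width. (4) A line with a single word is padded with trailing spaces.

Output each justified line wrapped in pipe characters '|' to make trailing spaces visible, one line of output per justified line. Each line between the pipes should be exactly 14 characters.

Answer: |were red water|
|early     tree|
|storm    house|
|chapter  clean|
|been        we|
|absolute young|
|ant    kitchen|
|moon  cloud as|
|so television |

Derivation:
Line 1: ['were', 'red', 'water'] (min_width=14, slack=0)
Line 2: ['early', 'tree'] (min_width=10, slack=4)
Line 3: ['storm', 'house'] (min_width=11, slack=3)
Line 4: ['chapter', 'clean'] (min_width=13, slack=1)
Line 5: ['been', 'we'] (min_width=7, slack=7)
Line 6: ['absolute', 'young'] (min_width=14, slack=0)
Line 7: ['ant', 'kitchen'] (min_width=11, slack=3)
Line 8: ['moon', 'cloud', 'as'] (min_width=13, slack=1)
Line 9: ['so', 'television'] (min_width=13, slack=1)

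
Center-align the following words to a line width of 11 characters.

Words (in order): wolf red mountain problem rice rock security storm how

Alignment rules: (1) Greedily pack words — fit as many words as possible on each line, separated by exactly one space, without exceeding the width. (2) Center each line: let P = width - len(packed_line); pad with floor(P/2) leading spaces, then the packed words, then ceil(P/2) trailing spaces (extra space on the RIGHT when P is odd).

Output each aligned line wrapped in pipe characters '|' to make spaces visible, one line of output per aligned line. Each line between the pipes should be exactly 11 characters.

Answer: | wolf red  |
| mountain  |
|  problem  |
| rice rock |
| security  |
| storm how |

Derivation:
Line 1: ['wolf', 'red'] (min_width=8, slack=3)
Line 2: ['mountain'] (min_width=8, slack=3)
Line 3: ['problem'] (min_width=7, slack=4)
Line 4: ['rice', 'rock'] (min_width=9, slack=2)
Line 5: ['security'] (min_width=8, slack=3)
Line 6: ['storm', 'how'] (min_width=9, slack=2)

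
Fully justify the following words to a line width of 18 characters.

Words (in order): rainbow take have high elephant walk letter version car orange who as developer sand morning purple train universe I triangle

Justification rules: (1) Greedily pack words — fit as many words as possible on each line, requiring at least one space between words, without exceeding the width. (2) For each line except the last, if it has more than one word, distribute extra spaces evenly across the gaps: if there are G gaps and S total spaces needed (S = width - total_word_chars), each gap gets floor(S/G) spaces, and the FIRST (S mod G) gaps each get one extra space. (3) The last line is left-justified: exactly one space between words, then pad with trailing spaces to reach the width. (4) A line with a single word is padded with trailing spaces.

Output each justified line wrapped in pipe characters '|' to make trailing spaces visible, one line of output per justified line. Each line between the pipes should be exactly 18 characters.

Line 1: ['rainbow', 'take', 'have'] (min_width=17, slack=1)
Line 2: ['high', 'elephant', 'walk'] (min_width=18, slack=0)
Line 3: ['letter', 'version', 'car'] (min_width=18, slack=0)
Line 4: ['orange', 'who', 'as'] (min_width=13, slack=5)
Line 5: ['developer', 'sand'] (min_width=14, slack=4)
Line 6: ['morning', 'purple'] (min_width=14, slack=4)
Line 7: ['train', 'universe', 'I'] (min_width=16, slack=2)
Line 8: ['triangle'] (min_width=8, slack=10)

Answer: |rainbow  take have|
|high elephant walk|
|letter version car|
|orange    who   as|
|developer     sand|
|morning     purple|
|train  universe  I|
|triangle          |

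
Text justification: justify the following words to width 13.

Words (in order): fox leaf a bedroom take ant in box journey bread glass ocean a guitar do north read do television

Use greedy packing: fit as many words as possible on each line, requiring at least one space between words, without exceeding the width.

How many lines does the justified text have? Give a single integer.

Answer: 8

Derivation:
Line 1: ['fox', 'leaf', 'a'] (min_width=10, slack=3)
Line 2: ['bedroom', 'take'] (min_width=12, slack=1)
Line 3: ['ant', 'in', 'box'] (min_width=10, slack=3)
Line 4: ['journey', 'bread'] (min_width=13, slack=0)
Line 5: ['glass', 'ocean', 'a'] (min_width=13, slack=0)
Line 6: ['guitar', 'do'] (min_width=9, slack=4)
Line 7: ['north', 'read', 'do'] (min_width=13, slack=0)
Line 8: ['television'] (min_width=10, slack=3)
Total lines: 8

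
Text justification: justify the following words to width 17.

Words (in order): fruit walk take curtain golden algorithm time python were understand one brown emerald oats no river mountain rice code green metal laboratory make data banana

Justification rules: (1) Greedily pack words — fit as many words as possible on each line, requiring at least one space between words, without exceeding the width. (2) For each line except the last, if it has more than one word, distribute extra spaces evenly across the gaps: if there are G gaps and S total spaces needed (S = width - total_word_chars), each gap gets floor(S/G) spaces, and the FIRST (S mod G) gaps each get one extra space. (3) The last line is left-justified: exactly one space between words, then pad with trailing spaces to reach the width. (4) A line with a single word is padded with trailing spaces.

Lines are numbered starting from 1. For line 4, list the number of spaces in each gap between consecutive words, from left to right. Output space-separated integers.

Line 1: ['fruit', 'walk', 'take'] (min_width=15, slack=2)
Line 2: ['curtain', 'golden'] (min_width=14, slack=3)
Line 3: ['algorithm', 'time'] (min_width=14, slack=3)
Line 4: ['python', 'were'] (min_width=11, slack=6)
Line 5: ['understand', 'one'] (min_width=14, slack=3)
Line 6: ['brown', 'emerald'] (min_width=13, slack=4)
Line 7: ['oats', 'no', 'river'] (min_width=13, slack=4)
Line 8: ['mountain', 'rice'] (min_width=13, slack=4)
Line 9: ['code', 'green', 'metal'] (min_width=16, slack=1)
Line 10: ['laboratory', 'make'] (min_width=15, slack=2)
Line 11: ['data', 'banana'] (min_width=11, slack=6)

Answer: 7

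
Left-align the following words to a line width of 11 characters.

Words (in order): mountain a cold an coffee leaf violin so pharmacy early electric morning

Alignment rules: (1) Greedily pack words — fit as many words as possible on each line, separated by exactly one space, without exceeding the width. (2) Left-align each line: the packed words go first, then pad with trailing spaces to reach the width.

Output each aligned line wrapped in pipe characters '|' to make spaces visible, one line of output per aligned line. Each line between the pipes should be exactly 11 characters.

Answer: |mountain a |
|cold an    |
|coffee leaf|
|violin so  |
|pharmacy   |
|early      |
|electric   |
|morning    |

Derivation:
Line 1: ['mountain', 'a'] (min_width=10, slack=1)
Line 2: ['cold', 'an'] (min_width=7, slack=4)
Line 3: ['coffee', 'leaf'] (min_width=11, slack=0)
Line 4: ['violin', 'so'] (min_width=9, slack=2)
Line 5: ['pharmacy'] (min_width=8, slack=3)
Line 6: ['early'] (min_width=5, slack=6)
Line 7: ['electric'] (min_width=8, slack=3)
Line 8: ['morning'] (min_width=7, slack=4)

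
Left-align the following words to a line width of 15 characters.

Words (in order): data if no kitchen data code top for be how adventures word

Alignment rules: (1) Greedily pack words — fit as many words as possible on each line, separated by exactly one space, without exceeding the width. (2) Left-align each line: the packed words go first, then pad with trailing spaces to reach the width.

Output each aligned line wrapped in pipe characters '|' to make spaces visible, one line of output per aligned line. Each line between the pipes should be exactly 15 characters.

Line 1: ['data', 'if', 'no'] (min_width=10, slack=5)
Line 2: ['kitchen', 'data'] (min_width=12, slack=3)
Line 3: ['code', 'top', 'for', 'be'] (min_width=15, slack=0)
Line 4: ['how', 'adventures'] (min_width=14, slack=1)
Line 5: ['word'] (min_width=4, slack=11)

Answer: |data if no     |
|kitchen data   |
|code top for be|
|how adventures |
|word           |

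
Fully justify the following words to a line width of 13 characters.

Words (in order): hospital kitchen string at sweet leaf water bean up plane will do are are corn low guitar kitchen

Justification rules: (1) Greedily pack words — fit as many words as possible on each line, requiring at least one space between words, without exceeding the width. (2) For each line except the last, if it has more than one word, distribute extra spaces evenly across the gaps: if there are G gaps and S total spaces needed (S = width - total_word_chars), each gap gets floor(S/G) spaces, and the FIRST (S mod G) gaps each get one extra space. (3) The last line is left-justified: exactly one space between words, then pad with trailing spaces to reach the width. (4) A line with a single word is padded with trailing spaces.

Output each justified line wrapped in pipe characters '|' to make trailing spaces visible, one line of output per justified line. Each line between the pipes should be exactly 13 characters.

Line 1: ['hospital'] (min_width=8, slack=5)
Line 2: ['kitchen'] (min_width=7, slack=6)
Line 3: ['string', 'at'] (min_width=9, slack=4)
Line 4: ['sweet', 'leaf'] (min_width=10, slack=3)
Line 5: ['water', 'bean', 'up'] (min_width=13, slack=0)
Line 6: ['plane', 'will', 'do'] (min_width=13, slack=0)
Line 7: ['are', 'are', 'corn'] (min_width=12, slack=1)
Line 8: ['low', 'guitar'] (min_width=10, slack=3)
Line 9: ['kitchen'] (min_width=7, slack=6)

Answer: |hospital     |
|kitchen      |
|string     at|
|sweet    leaf|
|water bean up|
|plane will do|
|are  are corn|
|low    guitar|
|kitchen      |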